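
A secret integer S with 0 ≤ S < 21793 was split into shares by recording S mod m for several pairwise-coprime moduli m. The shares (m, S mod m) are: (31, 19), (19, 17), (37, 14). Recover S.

4824

The moduli are pairwise coprime; N = 31·19·37 = 21793.
N/31 = 703; 703 ≡ 21 (mod 31); 21·3 ≡ 1, so inverse 3.
N/19 = 1147; 1147 ≡ 7 (mod 19); 7·11 ≡ 1, so inverse 11.
N/37 = 589; 589 ≡ 34 (mod 37); 34·12 ≡ 1, so inverse 12.
S ≡ 19·703·3 + 17·1147·11 + 14·589·12 = 353512.
353512 mod 21793 = 4824.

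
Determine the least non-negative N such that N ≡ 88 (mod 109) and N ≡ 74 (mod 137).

7609

From N ≡ 88 (mod 109) write N = 88 + 109t. Substituting into N ≡ 74 (mod 137) gives 109t ≡ 123 (mod 137), and since 109⁻¹ ≡ 44 (mod 137), t ≡ 69. Hence N ≡ 88 + 109·69 = 7609 (mod 14933).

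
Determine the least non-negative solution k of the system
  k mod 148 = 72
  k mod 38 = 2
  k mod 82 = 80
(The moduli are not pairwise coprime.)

94052

gcd(148, 38) = 2 and 2 | (2 − 72), so the pair is consistent; merging gives k ≡ 1256 (mod 2812), where 2812 = lcm(148, 38).
gcd(2812, 82) = 2 and 2 | (80 − 1256), so the pair is consistent; merging gives k ≡ 94052 (mod 115292), where 115292 = lcm(2812, 82).
The solution is unique modulo lcm(148, 38, 82) = 115292.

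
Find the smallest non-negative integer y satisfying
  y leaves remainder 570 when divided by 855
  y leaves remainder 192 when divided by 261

2280

gcd(855, 261) = 9 and 9 | (192 − 570), so the pair is consistent; merging gives y ≡ 2280 (mod 24795), where 24795 = lcm(855, 261).
The solution is unique modulo lcm(855, 261) = 24795.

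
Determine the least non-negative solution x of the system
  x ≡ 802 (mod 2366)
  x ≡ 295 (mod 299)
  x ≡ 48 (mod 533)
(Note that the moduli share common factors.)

gcd(2366, 299) = 13 and 13 | (295 − 802), so the pair is consistent; merging gives x ≡ 19730 (mod 54418), where 54418 = lcm(2366, 299).
gcd(54418, 533) = 13 and 13 | (48 − 19730), so the pair is consistent; merging gives x ≡ 618328 (mod 2231138), where 2231138 = lcm(54418, 533).
The solution is unique modulo lcm(2366, 299, 533) = 2231138.

618328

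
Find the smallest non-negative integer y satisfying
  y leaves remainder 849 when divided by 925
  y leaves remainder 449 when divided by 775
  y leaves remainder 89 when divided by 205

gcd(925, 775) = 25 and 25 | (449 − 849), so the pair is consistent; merging gives y ≡ 17499 (mod 28675), where 28675 = lcm(925, 775).
gcd(28675, 205) = 5 and 5 | (89 − 17499), so the pair is consistent; merging gives y ≡ 705699 (mod 1175675), where 1175675 = lcm(28675, 205).
The solution is unique modulo lcm(925, 775, 205) = 1175675.

705699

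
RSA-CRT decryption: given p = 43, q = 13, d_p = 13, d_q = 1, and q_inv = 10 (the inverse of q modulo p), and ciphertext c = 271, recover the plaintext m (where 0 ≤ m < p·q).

232

m₁ = c^(d_p) mod p: c ≡ 13 (mod 43), and 13^13 mod 43 = 17.
m₂ = c^(d_q) mod q: c ≡ 11 (mod 13), and 11^1 mod 13 = 11.
h = q_inv·(m₁ − m₂) mod p = 10·(17 − 11) mod 43 = 17.
m = m₂ + h·q = 11 + 17·13 = 232.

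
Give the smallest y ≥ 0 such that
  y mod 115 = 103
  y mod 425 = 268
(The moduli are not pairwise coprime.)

gcd(115, 425) = 5 and 5 | (268 − 103), so the pair is consistent; merging gives y ≡ 3668 (mod 9775), where 9775 = lcm(115, 425).
The solution is unique modulo lcm(115, 425) = 9775.

3668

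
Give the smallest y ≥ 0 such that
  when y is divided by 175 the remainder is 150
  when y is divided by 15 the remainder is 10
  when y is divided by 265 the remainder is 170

gcd(175, 15) = 5 and 5 | (10 − 150), so the pair is consistent; merging gives y ≡ 325 (mod 525), where 525 = lcm(175, 15).
gcd(525, 265) = 5 and 5 | (170 − 325), so the pair is consistent; merging gives y ≡ 16600 (mod 27825), where 27825 = lcm(525, 265).
The solution is unique modulo lcm(175, 15, 265) = 27825.

16600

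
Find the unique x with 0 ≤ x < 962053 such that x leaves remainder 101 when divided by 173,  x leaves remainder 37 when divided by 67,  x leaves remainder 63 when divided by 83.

538650

The moduli are pairwise coprime; N = 173·67·83 = 962053.
N/173 = 5561; 5561 ≡ 25 (mod 173); 25·90 ≡ 1, so inverse 90.
N/67 = 14359; 14359 ≡ 21 (mod 67); 21·16 ≡ 1, so inverse 16.
N/83 = 11591; 11591 ≡ 54 (mod 83); 54·20 ≡ 1, so inverse 20.
x ≡ 101·5561·90 + 37·14359·16 + 63·11591·20 = 73654678.
73654678 mod 962053 = 538650.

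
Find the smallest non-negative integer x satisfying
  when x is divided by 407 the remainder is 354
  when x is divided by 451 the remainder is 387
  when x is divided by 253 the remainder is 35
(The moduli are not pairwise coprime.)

212808

gcd(407, 451) = 11 and 11 | (387 − 354), so the pair is consistent; merging gives x ≡ 12564 (mod 16687), where 16687 = lcm(407, 451).
gcd(16687, 253) = 11 and 11 | (35 − 12564), so the pair is consistent; merging gives x ≡ 212808 (mod 383801), where 383801 = lcm(16687, 253).
The solution is unique modulo lcm(407, 451, 253) = 383801.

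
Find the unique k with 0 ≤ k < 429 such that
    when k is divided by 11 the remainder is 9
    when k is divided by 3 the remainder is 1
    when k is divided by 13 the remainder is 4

394

From k ≡ 9 (mod 11) write k = 9 + 11t. Substituting into k ≡ 1 (mod 3) gives 11t ≡ 1 (mod 3), and since 2⁻¹ ≡ 2 (mod 3), t ≡ 2. Hence k ≡ 9 + 11·2 = 31 (mod 33).
From k ≡ 31 (mod 33) write k = 31 + 33t. Substituting into k ≡ 4 (mod 13) gives 33t ≡ 12 (mod 13), and since 7⁻¹ ≡ 2 (mod 13), t ≡ 11. Hence k ≡ 31 + 33·11 = 394 (mod 429).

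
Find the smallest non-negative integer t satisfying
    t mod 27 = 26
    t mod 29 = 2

350

Combine the congruences pairwise.
From t ≡ 26 (mod 27) write t = 26 + 27s. Substituting into t ≡ 2 (mod 29) gives 27s ≡ 5 (mod 29), and since 27⁻¹ ≡ 14 (mod 29), s ≡ 12. Hence t ≡ 26 + 27·12 = 350 (mod 783).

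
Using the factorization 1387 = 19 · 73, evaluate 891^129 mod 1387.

Mod 19: 891 ≡ 17; by Fermat, exponent reduces to 129 mod 18 = 3; 17^3 ≡ 11 (mod 19).
Mod 73: 891 ≡ 15; by Fermat, exponent reduces to 129 mod 72 = 57; 15^57 ≡ 21 (mod 73).
Combine by CRT: x ≡ 11 (mod 19), x ≡ 21 (mod 73) ⇒ x ≡ 1189 (mod 1387).

1189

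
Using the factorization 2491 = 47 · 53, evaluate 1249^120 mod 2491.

Mod 47: 1249 ≡ 27; by Fermat, exponent reduces to 120 mod 46 = 28; 27^28 ≡ 42 (mod 47).
Mod 53: 1249 ≡ 30; by Fermat, exponent reduces to 120 mod 52 = 16; 30^16 ≡ 1 (mod 53).
Combine by CRT: x ≡ 42 (mod 47), x ≡ 1 (mod 53) ⇒ x ≡ 2439 (mod 2491).

2439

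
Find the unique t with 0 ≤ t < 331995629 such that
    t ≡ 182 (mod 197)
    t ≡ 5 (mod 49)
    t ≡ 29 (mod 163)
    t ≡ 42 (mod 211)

13469860

From t ≡ 182 (mod 197) write t = 182 + 197s. Substituting into t ≡ 5 (mod 49) gives 197s ≡ 19 (mod 49), and since 1⁻¹ ≡ 1 (mod 49), s ≡ 19. Hence t ≡ 182 + 197·19 = 3925 (mod 9653).
From t ≡ 3925 (mod 9653) write t = 3925 + 9653s. Substituting into t ≡ 29 (mod 163) gives 9653s ≡ 16 (mod 163), and since 36⁻¹ ≡ 77 (mod 163), s ≡ 91. Hence t ≡ 3925 + 9653·91 = 882348 (mod 1573439).
From t ≡ 882348 (mod 1573439) write t = 882348 + 1573439s. Substituting into t ≡ 42 (mod 211) gives 1573439s ≡ 96 (mod 211), and since 12⁻¹ ≡ 88 (mod 211), s ≡ 8. Hence t ≡ 882348 + 1573439·8 = 13469860 (mod 331995629).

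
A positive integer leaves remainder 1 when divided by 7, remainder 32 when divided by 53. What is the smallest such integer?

From m ≡ 1 (mod 7) write m = 1 + 7t. Substituting into m ≡ 32 (mod 53) gives 7t ≡ 31 (mod 53), and since 7⁻¹ ≡ 38 (mod 53), t ≡ 12. Hence m ≡ 1 + 7·12 = 85 (mod 371).

85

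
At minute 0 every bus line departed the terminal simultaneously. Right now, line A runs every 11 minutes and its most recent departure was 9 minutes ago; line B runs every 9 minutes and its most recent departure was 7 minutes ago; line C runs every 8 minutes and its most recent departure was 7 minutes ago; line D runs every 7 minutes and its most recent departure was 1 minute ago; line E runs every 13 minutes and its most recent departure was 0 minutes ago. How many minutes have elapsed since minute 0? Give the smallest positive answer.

The moduli are pairwise coprime; N = 11·9·8·7·13 = 72072.
N/11 = 6552; 6552 ≡ 7 (mod 11); 7·8 ≡ 1, so inverse 8.
N/9 = 8008; 8008 ≡ 7 (mod 9); 7·4 ≡ 1, so inverse 4.
N/8 = 9009; 9009 ≡ 1 (mod 8), inverse 1.
N/7 = 10296; 10296 ≡ 6 (mod 7); 6·6 ≡ 1, so inverse 6.
N/13 = 5544; 5544 ≡ 6 (mod 13); 6·11 ≡ 1, so inverse 11.
t ≡ 9·6552·8 + 7·8008·4 + 7·9009·1 + 1·10296·6 + 0·5544·11 = 820807.
820807 mod 72072 = 28015.

28015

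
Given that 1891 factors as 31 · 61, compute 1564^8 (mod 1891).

1537

Mod 31: 1564 ≡ 14; 14^8 ≡ 18 (mod 31).
Mod 61: 1564 ≡ 39; 39^8 ≡ 12 (mod 61).
Combine by CRT: x ≡ 18 (mod 31), x ≡ 12 (mod 61) ⇒ x ≡ 1537 (mod 1891).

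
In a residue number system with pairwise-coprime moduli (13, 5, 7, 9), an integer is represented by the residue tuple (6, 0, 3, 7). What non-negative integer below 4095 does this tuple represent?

2320

The moduli are pairwise coprime; N = 13·5·7·9 = 4095.
N/13 = 315; 315 ≡ 3 (mod 13); 3·9 ≡ 1, so inverse 9.
N/5 = 819; 819 ≡ 4 (mod 5); 4·4 ≡ 1, so inverse 4.
N/7 = 585; 585 ≡ 4 (mod 7); 4·2 ≡ 1, so inverse 2.
N/9 = 455; 455 ≡ 5 (mod 9); 5·2 ≡ 1, so inverse 2.
x ≡ 6·315·9 + 0·819·4 + 3·585·2 + 7·455·2 = 26890.
26890 mod 4095 = 2320.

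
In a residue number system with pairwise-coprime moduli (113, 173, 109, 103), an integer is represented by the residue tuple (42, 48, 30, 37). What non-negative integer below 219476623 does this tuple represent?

48319294

The moduli are pairwise coprime; N = 113·173·109·103 = 219476623.
N/113 = 1942271; 1942271 ≡ 27 (mod 113); 27·67 ≡ 1, so inverse 67.
N/173 = 1268651; 1268651 ≡ 42 (mod 173); 42·103 ≡ 1, so inverse 103.
N/109 = 2013547; 2013547 ≡ 99 (mod 109); 99·98 ≡ 1, so inverse 98.
N/103 = 2130841; 2130841 ≡ 80 (mod 103); 80·94 ≡ 1, so inverse 94.
x ≡ 42·1942271·67 + 48·1268651·103 + 30·2013547·98 + 37·2130841·94 = 25068654316.
25068654316 mod 219476623 = 48319294.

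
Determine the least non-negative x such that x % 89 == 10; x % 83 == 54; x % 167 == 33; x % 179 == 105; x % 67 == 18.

The moduli are pairwise coprime; N = 89·83·167·179·67 = 14794912597.
N/89 = 166234973; 166234973 ≡ 61 (mod 89); 61·54 ≡ 1, so inverse 54.
N/83 = 178251959; 178251959 ≡ 80 (mod 83); 80·55 ≡ 1, so inverse 55.
N/167 = 88592291; 88592291 ≡ 127 (mod 167); 127·96 ≡ 1, so inverse 96.
N/179 = 82653143; 82653143 ≡ 72 (mod 179); 72·92 ≡ 1, so inverse 92.
N/67 = 220819591; 220819591 ≡ 53 (mod 67); 53·43 ≡ 1, so inverse 43.
x ≡ 10·166234973·54 + 54·178251959·55 + 33·88592291·96 + 105·82653143·92 + 18·220819591·43 = 1869179306352.
1869179306352 mod 14794912597 = 5020319130.

5020319130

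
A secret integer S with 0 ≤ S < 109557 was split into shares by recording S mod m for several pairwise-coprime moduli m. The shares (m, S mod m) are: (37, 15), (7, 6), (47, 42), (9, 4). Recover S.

106168

Combine the congruences pairwise.
From S ≡ 15 (mod 37) write S = 15 + 37t. Substituting into S ≡ 6 (mod 7) gives 37t ≡ 5 (mod 7), and since 2⁻¹ ≡ 4 (mod 7), t ≡ 6. Hence S ≡ 15 + 37·6 = 237 (mod 259).
From S ≡ 237 (mod 259) write S = 237 + 259t. Substituting into S ≡ 42 (mod 47) gives 259t ≡ 40 (mod 47), and since 24⁻¹ ≡ 2 (mod 47), t ≡ 33. Hence S ≡ 237 + 259·33 = 8784 (mod 12173).
From S ≡ 8784 (mod 12173) write S = 8784 + 12173t. Substituting into S ≡ 4 (mod 9) gives 12173t ≡ 4 (mod 9), and since 5⁻¹ ≡ 2 (mod 9), t ≡ 8. Hence S ≡ 8784 + 12173·8 = 106168 (mod 109557).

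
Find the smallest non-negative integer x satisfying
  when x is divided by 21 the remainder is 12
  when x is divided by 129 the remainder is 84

600

Combine the congruences pairwise.
gcd(21, 129) = 3 and 3 | (84 − 12), so the pair is consistent; merging gives x ≡ 600 (mod 903), where 903 = lcm(21, 129).
The solution is unique modulo lcm(21, 129) = 903.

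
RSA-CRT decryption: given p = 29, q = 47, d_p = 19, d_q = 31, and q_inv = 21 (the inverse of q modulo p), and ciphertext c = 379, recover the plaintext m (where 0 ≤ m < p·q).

m₁ = c^(d_p) mod p: c ≡ 2 (mod 29), and 2^19 mod 29 = 26.
m₂ = c^(d_q) mod q: c ≡ 3 (mod 47), and 3^31 mod 47 = 28.
h = q_inv·(m₁ − m₂) mod p = 21·(26 − 28) mod 29 = 16.
m = m₂ + h·q = 28 + 16·47 = 780.

780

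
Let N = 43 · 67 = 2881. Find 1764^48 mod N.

Mod 43: 1764 ≡ 1; by Fermat, exponent reduces to 48 mod 42 = 6; 1^6 ≡ 1 (mod 43).
Mod 67: 1764 ≡ 22; 22^48 ≡ 24 (mod 67).
Combine by CRT: x ≡ 1 (mod 43), x ≡ 24 (mod 67) ⇒ x ≡ 560 (mod 2881).

560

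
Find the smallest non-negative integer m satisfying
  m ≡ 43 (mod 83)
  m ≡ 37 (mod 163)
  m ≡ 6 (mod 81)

351465

The moduli are pairwise coprime; N = 83·163·81 = 1095849.
N/83 = 13203; 13203 ≡ 6 (mod 83); 6·14 ≡ 1, so inverse 14.
N/163 = 6723; 6723 ≡ 40 (mod 163); 40·53 ≡ 1, so inverse 53.
N/81 = 13529; 13529 ≡ 2 (mod 81); 2·41 ≡ 1, so inverse 41.
m ≡ 43·13203·14 + 37·6723·53 + 6·13529·41 = 24460143.
24460143 mod 1095849 = 351465.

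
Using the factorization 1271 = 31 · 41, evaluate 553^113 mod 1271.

1184

Mod 31: 553 ≡ 26; by Fermat, exponent reduces to 113 mod 30 = 23; 26^23 ≡ 6 (mod 31).
Mod 41: 553 ≡ 20; by Fermat, exponent reduces to 113 mod 40 = 33; 20^33 ≡ 36 (mod 41).
Combine by CRT: x ≡ 6 (mod 31), x ≡ 36 (mod 41) ⇒ x ≡ 1184 (mod 1271).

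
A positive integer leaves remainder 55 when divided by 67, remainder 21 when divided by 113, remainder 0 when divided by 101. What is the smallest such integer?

430664

The moduli are pairwise coprime; M = 67·113·101 = 764671.
M/67 = 11413; 11413 ≡ 23 (mod 67); 23·35 ≡ 1, so inverse 35.
M/113 = 6767; 6767 ≡ 100 (mod 113); 100·26 ≡ 1, so inverse 26.
M/101 = 7571; 7571 ≡ 97 (mod 101); 97·25 ≡ 1, so inverse 25.
N ≡ 55·11413·35 + 21·6767·26 + 0·7571·25 = 25664807.
25664807 mod 764671 = 430664.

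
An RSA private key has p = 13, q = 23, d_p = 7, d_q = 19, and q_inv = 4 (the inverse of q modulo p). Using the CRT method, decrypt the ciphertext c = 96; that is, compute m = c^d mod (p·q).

216

m₁ = c^(d_p) mod p: c ≡ 5 (mod 13), and 5^7 mod 13 = 8.
m₂ = c^(d_q) mod q: c ≡ 4 (mod 23), and 4^19 mod 23 = 9.
h = q_inv·(m₁ − m₂) mod p = 4·(8 − 9) mod 13 = 9.
m = m₂ + h·q = 9 + 9·23 = 216.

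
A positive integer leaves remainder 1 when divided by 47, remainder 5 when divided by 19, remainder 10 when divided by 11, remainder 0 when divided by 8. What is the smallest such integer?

The moduli are pairwise coprime; M = 47·19·11·8 = 78584.
M/47 = 1672; 1672 ≡ 27 (mod 47); 27·7 ≡ 1, so inverse 7.
M/19 = 4136; 4136 ≡ 13 (mod 19); 13·3 ≡ 1, so inverse 3.
M/11 = 7144; 7144 ≡ 5 (mod 11); 5·9 ≡ 1, so inverse 9.
M/8 = 9823; 9823 ≡ 7 (mod 8); 7·7 ≡ 1, so inverse 7.
n ≡ 1·1672·7 + 5·4136·3 + 10·7144·9 + 0·9823·7 = 716704.
716704 mod 78584 = 9448.

9448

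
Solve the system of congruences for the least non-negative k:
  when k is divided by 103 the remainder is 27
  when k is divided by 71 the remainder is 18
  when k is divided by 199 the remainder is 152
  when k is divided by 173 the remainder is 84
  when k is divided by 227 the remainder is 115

50192574162

Combine the congruences pairwise.
From k ≡ 27 (mod 103) write k = 27 + 103t. Substituting into k ≡ 18 (mod 71) gives 103t ≡ 62 (mod 71), and since 32⁻¹ ≡ 20 (mod 71), t ≡ 33. Hence k ≡ 27 + 103·33 = 3426 (mod 7313).
From k ≡ 3426 (mod 7313) write k = 3426 + 7313t. Substituting into k ≡ 152 (mod 199) gives 7313t ≡ 109 (mod 199), and since 149⁻¹ ≡ 195 (mod 199), t ≡ 161. Hence k ≡ 3426 + 7313·161 = 1180819 (mod 1455287).
From k ≡ 1180819 (mod 1455287) write k = 1180819 + 1455287t. Substituting into k ≡ 84 (mod 173) gives 1455287t ≡ 163 (mod 173), and since 11⁻¹ ≡ 63 (mod 173), t ≡ 62. Hence k ≡ 1180819 + 1455287·62 = 91408613 (mod 251764651).
From k ≡ 91408613 (mod 251764651) write k = 91408613 + 251764651t. Substituting into k ≡ 115 (mod 227) gives 251764651t ≡ 89 (mod 227), and since 86⁻¹ ≡ 66 (mod 227), t ≡ 199. Hence k ≡ 91408613 + 251764651·199 = 50192574162 (mod 57150575777).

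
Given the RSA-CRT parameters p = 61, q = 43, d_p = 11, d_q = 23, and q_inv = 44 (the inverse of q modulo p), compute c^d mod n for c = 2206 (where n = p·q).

384

m₁ = c^(d_p) mod p: c ≡ 10 (mod 61), and 10^11 mod 61 = 18.
m₂ = c^(d_q) mod q: c ≡ 13 (mod 43), and 13^23 mod 43 = 40.
h = q_inv·(m₁ − m₂) mod p = 44·(18 − 40) mod 61 = 8.
m = m₂ + h·q = 40 + 8·43 = 384.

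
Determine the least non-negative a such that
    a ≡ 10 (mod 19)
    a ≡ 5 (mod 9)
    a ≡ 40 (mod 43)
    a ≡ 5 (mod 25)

15305

The moduli are pairwise coprime; N = 19·9·43·25 = 183825.
N/19 = 9675; 9675 ≡ 4 (mod 19); 4·5 ≡ 1, so inverse 5.
N/9 = 20425; 20425 ≡ 4 (mod 9); 4·7 ≡ 1, so inverse 7.
N/43 = 4275; 4275 ≡ 18 (mod 43); 18·12 ≡ 1, so inverse 12.
N/25 = 7353; 7353 ≡ 3 (mod 25); 3·17 ≡ 1, so inverse 17.
a ≡ 10·9675·5 + 5·20425·7 + 40·4275·12 + 5·7353·17 = 3875630.
3875630 mod 183825 = 15305.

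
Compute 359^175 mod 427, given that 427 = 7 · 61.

Mod 7: 359 ≡ 2; by Fermat, exponent reduces to 175 mod 6 = 1; 2^1 ≡ 2 (mod 7).
Mod 61: 359 ≡ 54; by Fermat, exponent reduces to 175 mod 60 = 55; 54^55 ≡ 40 (mod 61).
Combine by CRT: x ≡ 2 (mod 7), x ≡ 40 (mod 61) ⇒ x ≡ 345 (mod 427).

345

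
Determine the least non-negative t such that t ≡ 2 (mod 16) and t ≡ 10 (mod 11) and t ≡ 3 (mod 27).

The moduli are pairwise coprime; N = 16·11·27 = 4752.
N/16 = 297; 297 ≡ 9 (mod 16); 9·9 ≡ 1, so inverse 9.
N/11 = 432; 432 ≡ 3 (mod 11); 3·4 ≡ 1, so inverse 4.
N/27 = 176; 176 ≡ 14 (mod 27); 14·2 ≡ 1, so inverse 2.
t ≡ 2·297·9 + 10·432·4 + 3·176·2 = 23682.
23682 mod 4752 = 4674.

4674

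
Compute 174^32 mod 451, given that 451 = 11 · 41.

59

Mod 11: 174 ≡ 9; by Fermat, exponent reduces to 32 mod 10 = 2; 9^2 ≡ 4 (mod 11).
Mod 41: 174 ≡ 10; 10^32 ≡ 18 (mod 41).
Combine by CRT: x ≡ 4 (mod 11), x ≡ 18 (mod 41) ⇒ x ≡ 59 (mod 451).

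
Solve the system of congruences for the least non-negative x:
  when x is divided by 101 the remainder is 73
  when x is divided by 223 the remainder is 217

Combine the congruences pairwise.
From x ≡ 73 (mod 101) write x = 73 + 101t. Substituting into x ≡ 217 (mod 223) gives 101t ≡ 144 (mod 223), and since 101⁻¹ ≡ 53 (mod 223), t ≡ 50. Hence x ≡ 73 + 101·50 = 5123 (mod 22523).

5123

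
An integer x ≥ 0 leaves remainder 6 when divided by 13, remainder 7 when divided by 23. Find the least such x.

214

Combine the congruences pairwise.
From x ≡ 6 (mod 13) write x = 6 + 13t. Substituting into x ≡ 7 (mod 23) gives 13t ≡ 1 (mod 23), and since 13⁻¹ ≡ 16 (mod 23), t ≡ 16. Hence x ≡ 6 + 13·16 = 214 (mod 299).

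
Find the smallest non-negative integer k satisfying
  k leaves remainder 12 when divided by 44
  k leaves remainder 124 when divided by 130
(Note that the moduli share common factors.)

Combine the congruences pairwise.
gcd(44, 130) = 2 and 2 | (124 − 12), so the pair is consistent; merging gives k ≡ 1684 (mod 2860), where 2860 = lcm(44, 130).
The solution is unique modulo lcm(44, 130) = 2860.

1684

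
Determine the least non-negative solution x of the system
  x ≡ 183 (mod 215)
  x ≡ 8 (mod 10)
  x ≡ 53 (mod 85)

Combine the congruences pairwise.
gcd(215, 10) = 5 and 5 | (8 − 183), so the pair is consistent; merging gives x ≡ 398 (mod 430), where 430 = lcm(215, 10).
gcd(430, 85) = 5 and 5 | (53 − 398), so the pair is consistent; merging gives x ≡ 7278 (mod 7310), where 7310 = lcm(430, 85).
The solution is unique modulo lcm(215, 10, 85) = 7310.

7278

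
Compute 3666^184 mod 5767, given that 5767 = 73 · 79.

Mod 73: 3666 ≡ 16; by Fermat, exponent reduces to 184 mod 72 = 40; 16^40 ≡ 55 (mod 73).
Mod 79: 3666 ≡ 32; by Fermat, exponent reduces to 184 mod 78 = 28; 32^28 ≡ 72 (mod 79).
Combine by CRT: x ≡ 55 (mod 73), x ≡ 72 (mod 79) ⇒ x ≡ 4654 (mod 5767).

4654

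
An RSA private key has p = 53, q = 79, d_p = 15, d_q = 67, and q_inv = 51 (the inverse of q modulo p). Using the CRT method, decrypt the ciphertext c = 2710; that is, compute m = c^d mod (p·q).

3184

m₁ = c^(d_p) mod p: c ≡ 7 (mod 53), and 7^15 mod 53 = 4.
m₂ = c^(d_q) mod q: c ≡ 24 (mod 79), and 24^67 mod 79 = 24.
h = q_inv·(m₁ − m₂) mod p = 51·(4 − 24) mod 53 = 40.
m = m₂ + h·q = 24 + 40·79 = 3184.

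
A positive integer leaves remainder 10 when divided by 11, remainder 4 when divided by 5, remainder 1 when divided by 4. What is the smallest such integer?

109

The moduli are pairwise coprime; N = 11·5·4 = 220.
N/11 = 20; 20 ≡ 9 (mod 11); 9·5 ≡ 1, so inverse 5.
N/5 = 44; 44 ≡ 4 (mod 5); 4·4 ≡ 1, so inverse 4.
N/4 = 55; 55 ≡ 3 (mod 4); 3·3 ≡ 1, so inverse 3.
t ≡ 10·20·5 + 4·44·4 + 1·55·3 = 1869.
1869 mod 220 = 109.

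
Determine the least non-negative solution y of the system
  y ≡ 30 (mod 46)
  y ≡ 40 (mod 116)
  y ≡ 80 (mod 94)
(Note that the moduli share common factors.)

4216

gcd(46, 116) = 2 and 2 | (40 − 30), so the pair is consistent; merging gives y ≡ 1548 (mod 2668), where 2668 = lcm(46, 116).
gcd(2668, 94) = 2 and 2 | (80 − 1548), so the pair is consistent; merging gives y ≡ 4216 (mod 125396), where 125396 = lcm(2668, 94).
The solution is unique modulo lcm(46, 116, 94) = 125396.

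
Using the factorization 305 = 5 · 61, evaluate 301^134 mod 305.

Mod 5: 301 ≡ 1; by Fermat, exponent reduces to 134 mod 4 = 2; 1^2 ≡ 1 (mod 5).
Mod 61: 301 ≡ 57; by Fermat, exponent reduces to 134 mod 60 = 14; 57^14 ≡ 15 (mod 61).
Combine by CRT: x ≡ 1 (mod 5), x ≡ 15 (mod 61) ⇒ x ≡ 76 (mod 305).

76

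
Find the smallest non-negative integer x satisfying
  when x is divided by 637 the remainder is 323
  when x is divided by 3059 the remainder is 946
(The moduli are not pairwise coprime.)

31536

gcd(637, 3059) = 7 and 7 | (946 − 323), so the pair is consistent; merging gives x ≡ 31536 (mod 278369), where 278369 = lcm(637, 3059).
The solution is unique modulo lcm(637, 3059) = 278369.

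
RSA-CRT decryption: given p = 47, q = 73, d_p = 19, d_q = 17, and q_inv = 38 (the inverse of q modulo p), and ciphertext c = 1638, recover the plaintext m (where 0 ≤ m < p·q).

1257

m₁ = c^(d_p) mod p: c ≡ 40 (mod 47), and 40^19 mod 47 = 35.
m₂ = c^(d_q) mod q: c ≡ 32 (mod 73), and 32^17 mod 73 = 16.
h = q_inv·(m₁ − m₂) mod p = 38·(35 − 16) mod 47 = 17.
m = m₂ + h·q = 16 + 17·73 = 1257.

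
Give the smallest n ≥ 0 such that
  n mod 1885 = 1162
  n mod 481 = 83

6817

Combine the congruences pairwise.
gcd(1885, 481) = 13 and 13 | (83 − 1162), so the pair is consistent; merging gives n ≡ 6817 (mod 69745), where 69745 = lcm(1885, 481).
The solution is unique modulo lcm(1885, 481) = 69745.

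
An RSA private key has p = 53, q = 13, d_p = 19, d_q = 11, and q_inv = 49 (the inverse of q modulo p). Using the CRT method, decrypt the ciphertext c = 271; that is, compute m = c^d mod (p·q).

461

m₁ = c^(d_p) mod p: c ≡ 6 (mod 53), and 6^19 mod 53 = 37.
m₂ = c^(d_q) mod q: c ≡ 11 (mod 13), and 11^11 mod 13 = 6.
h = q_inv·(m₁ − m₂) mod p = 49·(37 − 6) mod 53 = 35.
m = m₂ + h·q = 6 + 35·13 = 461.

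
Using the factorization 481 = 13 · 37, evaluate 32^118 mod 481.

Mod 13: 32 ≡ 6; by Fermat, exponent reduces to 118 mod 12 = 10; 6^10 ≡ 4 (mod 13).
Mod 37: 32 ≡ 32; by Fermat, exponent reduces to 118 mod 36 = 10; 32^10 ≡ 30 (mod 37).
Combine by CRT: x ≡ 4 (mod 13), x ≡ 30 (mod 37) ⇒ x ≡ 30 (mod 481).

30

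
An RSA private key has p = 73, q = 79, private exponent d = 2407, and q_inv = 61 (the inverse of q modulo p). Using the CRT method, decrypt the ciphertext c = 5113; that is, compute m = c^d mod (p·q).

4888

d_p = d mod (p−1) = 2407 mod 72 = 31; d_q = d mod (q−1) = 67.
m₁ = c^(d_p) mod p: c ≡ 3 (mod 73), and 3^31 mod 73 = 70.
m₂ = c^(d_q) mod q: c ≡ 57 (mod 79), and 57^67 mod 79 = 69.
h = q_inv·(m₁ − m₂) mod p = 61·(70 − 69) mod 73 = 61.
m = m₂ + h·q = 69 + 61·79 = 4888.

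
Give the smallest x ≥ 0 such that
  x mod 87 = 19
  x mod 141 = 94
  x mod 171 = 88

212299

Combine the congruences pairwise.
gcd(87, 141) = 3 and 3 | (94 − 19), so the pair is consistent; merging gives x ≡ 3760 (mod 4089), where 4089 = lcm(87, 141).
gcd(4089, 171) = 3 and 3 | (88 − 3760), so the pair is consistent; merging gives x ≡ 212299 (mod 233073), where 233073 = lcm(4089, 171).
The solution is unique modulo lcm(87, 141, 171) = 233073.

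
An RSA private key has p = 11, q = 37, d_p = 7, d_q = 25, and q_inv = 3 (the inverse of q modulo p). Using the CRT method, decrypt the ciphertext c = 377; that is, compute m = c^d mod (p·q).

108

m₁ = c^(d_p) mod p: c ≡ 3 (mod 11), and 3^7 mod 11 = 9.
m₂ = c^(d_q) mod q: c ≡ 7 (mod 37), and 7^25 mod 37 = 34.
h = q_inv·(m₁ − m₂) mod p = 3·(9 − 34) mod 11 = 2.
m = m₂ + h·q = 34 + 2·37 = 108.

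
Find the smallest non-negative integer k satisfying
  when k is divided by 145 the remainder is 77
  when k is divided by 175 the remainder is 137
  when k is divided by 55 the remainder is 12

gcd(145, 175) = 5 and 5 | (137 − 77), so the pair is consistent; merging gives k ≡ 4862 (mod 5075), where 5075 = lcm(145, 175).
gcd(5075, 55) = 5 and 5 | (12 − 4862), so the pair is consistent; merging gives k ≡ 20087 (mod 55825), where 55825 = lcm(5075, 55).
The solution is unique modulo lcm(145, 175, 55) = 55825.

20087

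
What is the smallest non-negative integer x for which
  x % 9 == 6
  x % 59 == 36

From x ≡ 6 (mod 9) write x = 6 + 9t. Substituting into x ≡ 36 (mod 59) gives 9t ≡ 30 (mod 59), and since 9⁻¹ ≡ 46 (mod 59), t ≡ 23. Hence x ≡ 6 + 9·23 = 213 (mod 531).

213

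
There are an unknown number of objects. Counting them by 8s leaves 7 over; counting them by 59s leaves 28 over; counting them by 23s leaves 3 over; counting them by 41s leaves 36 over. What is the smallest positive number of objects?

The moduli are pairwise coprime; M = 8·59·23·41 = 445096.
M/8 = 55637; 55637 ≡ 5 (mod 8); 5·5 ≡ 1, so inverse 5.
M/59 = 7544; 7544 ≡ 51 (mod 59); 51·22 ≡ 1, so inverse 22.
M/23 = 19352; 19352 ≡ 9 (mod 23); 9·18 ≡ 1, so inverse 18.
M/41 = 10856; 10856 ≡ 32 (mod 41); 32·9 ≡ 1, so inverse 9.
N ≡ 7·55637·5 + 28·7544·22 + 3·19352·18 + 36·10856·9 = 11156751.
11156751 mod 445096 = 29351.

29351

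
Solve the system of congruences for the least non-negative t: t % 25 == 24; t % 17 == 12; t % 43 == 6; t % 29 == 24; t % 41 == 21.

11069324

The moduli are pairwise coprime; N = 25·17·43·29·41 = 21728975.
N/25 = 869159; 869159 ≡ 9 (mod 25); 9·14 ≡ 1, so inverse 14.
N/17 = 1278175; 1278175 ≡ 13 (mod 17); 13·4 ≡ 1, so inverse 4.
N/43 = 505325; 505325 ≡ 32 (mod 43); 32·39 ≡ 1, so inverse 39.
N/29 = 749275; 749275 ≡ 2 (mod 29); 2·15 ≡ 1, so inverse 15.
N/41 = 529975; 529975 ≡ 9 (mod 41); 9·32 ≡ 1, so inverse 32.
t ≡ 24·869159·14 + 12·1278175·4 + 6·505325·39 + 24·749275·15 + 21·529975·32 = 1097518074.
1097518074 mod 21728975 = 11069324.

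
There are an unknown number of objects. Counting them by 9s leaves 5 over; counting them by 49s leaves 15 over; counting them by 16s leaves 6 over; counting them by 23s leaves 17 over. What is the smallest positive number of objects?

From N ≡ 5 (mod 9) write N = 5 + 9t. Substituting into N ≡ 15 (mod 49) gives 9t ≡ 10 (mod 49), and since 9⁻¹ ≡ 11 (mod 49), t ≡ 12. Hence N ≡ 5 + 9·12 = 113 (mod 441).
From N ≡ 113 (mod 441) write N = 113 + 441t. Substituting into N ≡ 6 (mod 16) gives 441t ≡ 5 (mod 16), and since 9⁻¹ ≡ 9 (mod 16), t ≡ 13. Hence N ≡ 113 + 441·13 = 5846 (mod 7056).
From N ≡ 5846 (mod 7056) write N = 5846 + 7056t. Substituting into N ≡ 17 (mod 23) gives 7056t ≡ 13 (mod 23), and since 18⁻¹ ≡ 9 (mod 23), t ≡ 2. Hence N ≡ 5846 + 7056·2 = 19958 (mod 162288).

19958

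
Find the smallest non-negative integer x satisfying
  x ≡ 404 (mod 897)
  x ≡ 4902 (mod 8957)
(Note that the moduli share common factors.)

Combine the congruences pairwise.
gcd(897, 8957) = 13 and 13 | (4902 − 404), so the pair is consistent; merging gives x ≡ 13859 (mod 618033), where 618033 = lcm(897, 8957).
The solution is unique modulo lcm(897, 8957) = 618033.

13859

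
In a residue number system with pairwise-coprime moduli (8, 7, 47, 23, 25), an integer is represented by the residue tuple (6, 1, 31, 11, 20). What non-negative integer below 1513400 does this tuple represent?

279070

The moduli are pairwise coprime; N = 8·7·47·23·25 = 1513400.
N/8 = 189175; 189175 ≡ 7 (mod 8); 7·7 ≡ 1, so inverse 7.
N/7 = 216200; 216200 ≡ 5 (mod 7); 5·3 ≡ 1, so inverse 3.
N/47 = 32200; 32200 ≡ 5 (mod 47); 5·19 ≡ 1, so inverse 19.
N/23 = 65800; 65800 ≡ 20 (mod 23); 20·15 ≡ 1, so inverse 15.
N/25 = 60536; 60536 ≡ 11 (mod 25); 11·16 ≡ 1, so inverse 16.
x ≡ 6·189175·7 + 1·216200·3 + 31·32200·19 + 11·65800·15 + 20·60536·16 = 57788270.
57788270 mod 1513400 = 279070.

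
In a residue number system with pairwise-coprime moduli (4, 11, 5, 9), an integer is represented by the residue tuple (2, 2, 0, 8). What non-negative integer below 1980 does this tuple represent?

530

From x ≡ 2 (mod 4) write x = 2 + 4t. Substituting into x ≡ 2 (mod 11) gives 4t ≡ 0 (mod 11), and since 4⁻¹ ≡ 3 (mod 11), t ≡ 0. Hence x ≡ 2 + 4·0 = 2 (mod 44).
From x ≡ 2 (mod 44) write x = 2 + 44t. Substituting into x ≡ 0 (mod 5) gives 44t ≡ 3 (mod 5), and since 4⁻¹ ≡ 4 (mod 5), t ≡ 2. Hence x ≡ 2 + 44·2 = 90 (mod 220).
From x ≡ 90 (mod 220) write x = 90 + 220t. Substituting into x ≡ 8 (mod 9) gives 220t ≡ 8 (mod 9), and since 4⁻¹ ≡ 7 (mod 9), t ≡ 2. Hence x ≡ 90 + 220·2 = 530 (mod 1980).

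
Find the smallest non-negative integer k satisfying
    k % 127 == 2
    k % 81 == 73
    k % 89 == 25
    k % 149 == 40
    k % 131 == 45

The moduli are pairwise coprime; N = 127·81·89·149·131 = 17870483817.
N/127 = 140712471; 140712471 ≡ 27 (mod 127); 27·80 ≡ 1, so inverse 80.
N/81 = 220623257; 220623257 ≡ 74 (mod 81); 74·23 ≡ 1, so inverse 23.
N/89 = 200791953; 200791953 ≡ 32 (mod 89); 32·64 ≡ 1, so inverse 64.
N/149 = 119936133; 119936133 ≡ 73 (mod 149); 73·49 ≡ 1, so inverse 49.
N/131 = 136415907; 136415907 ≡ 105 (mod 131); 105·5 ≡ 1, so inverse 5.
k ≡ 2·140712471·80 + 73·220623257·23 + 25·200791953·64 + 40·119936133·49 + 45·136415907·5 = 979975968418.
979975968418 mod 17870483817 = 14969842300.

14969842300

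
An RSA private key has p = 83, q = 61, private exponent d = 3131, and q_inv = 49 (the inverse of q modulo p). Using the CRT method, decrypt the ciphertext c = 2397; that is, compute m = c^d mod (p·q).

2877

d_p = d mod (p−1) = 3131 mod 82 = 15; d_q = d mod (q−1) = 11.
m₁ = c^(d_p) mod p: c ≡ 73 (mod 83), and 73^15 mod 83 = 55.
m₂ = c^(d_q) mod q: c ≡ 18 (mod 61), and 18^11 mod 61 = 10.
h = q_inv·(m₁ − m₂) mod p = 49·(55 − 10) mod 83 = 47.
m = m₂ + h·q = 10 + 47·61 = 2877.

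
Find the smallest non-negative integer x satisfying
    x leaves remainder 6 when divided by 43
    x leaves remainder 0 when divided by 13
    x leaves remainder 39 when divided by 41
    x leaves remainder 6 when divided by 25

385931

Combine the congruences pairwise.
From x ≡ 6 (mod 43) write x = 6 + 43t. Substituting into x ≡ 0 (mod 13) gives 43t ≡ 7 (mod 13), and since 4⁻¹ ≡ 10 (mod 13), t ≡ 5. Hence x ≡ 6 + 43·5 = 221 (mod 559).
From x ≡ 221 (mod 559) write x = 221 + 559t. Substituting into x ≡ 39 (mod 41) gives 559t ≡ 23 (mod 41), and since 26⁻¹ ≡ 30 (mod 41), t ≡ 34. Hence x ≡ 221 + 559·34 = 19227 (mod 22919).
From x ≡ 19227 (mod 22919) write x = 19227 + 22919t. Substituting into x ≡ 6 (mod 25) gives 22919t ≡ 4 (mod 25), and since 19⁻¹ ≡ 4 (mod 25), t ≡ 16. Hence x ≡ 19227 + 22919·16 = 385931 (mod 572975).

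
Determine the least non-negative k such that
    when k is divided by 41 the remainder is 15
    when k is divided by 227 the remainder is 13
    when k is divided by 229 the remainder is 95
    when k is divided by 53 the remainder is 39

From k ≡ 15 (mod 41) write k = 15 + 41t. Substituting into k ≡ 13 (mod 227) gives 41t ≡ 225 (mod 227), and since 41⁻¹ ≡ 72 (mod 227), t ≡ 83. Hence k ≡ 15 + 41·83 = 3418 (mod 9307).
From k ≡ 3418 (mod 9307) write k = 3418 + 9307t. Substituting into k ≡ 95 (mod 229) gives 9307t ≡ 112 (mod 229), and since 147⁻¹ ≡ 148 (mod 229), t ≡ 88. Hence k ≡ 3418 + 9307·88 = 822434 (mod 2131303).
From k ≡ 822434 (mod 2131303) write k = 822434 + 2131303t. Substituting into k ≡ 39 (mod 53) gives 2131303t ≡ 6 (mod 53), and since 14⁻¹ ≡ 19 (mod 53), t ≡ 8. Hence k ≡ 822434 + 2131303·8 = 17872858 (mod 112959059).

17872858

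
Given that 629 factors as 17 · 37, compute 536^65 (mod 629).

Mod 17: 536 ≡ 9; by Fermat, exponent reduces to 65 mod 16 = 1; 9^1 ≡ 9 (mod 17).
Mod 37: 536 ≡ 18; by Fermat, exponent reduces to 65 mod 36 = 29; 18^29 ≡ 20 (mod 37).
Combine by CRT: x ≡ 9 (mod 17), x ≡ 20 (mod 37) ⇒ x ≡ 94 (mod 629).

94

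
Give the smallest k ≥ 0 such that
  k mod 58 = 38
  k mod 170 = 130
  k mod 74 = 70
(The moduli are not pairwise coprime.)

Combine the congruences pairwise.
gcd(58, 170) = 2 and 2 | (130 − 38), so the pair is consistent; merging gives k ≡ 4040 (mod 4930), where 4930 = lcm(58, 170).
gcd(4930, 74) = 2 and 2 | (70 − 4040), so the pair is consistent; merging gives k ≡ 38550 (mod 182410), where 182410 = lcm(4930, 74).
The solution is unique modulo lcm(58, 170, 74) = 182410.

38550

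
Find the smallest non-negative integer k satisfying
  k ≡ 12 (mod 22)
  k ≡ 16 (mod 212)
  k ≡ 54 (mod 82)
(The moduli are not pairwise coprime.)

22276

Combine the congruences pairwise.
gcd(22, 212) = 2 and 2 | (16 − 12), so the pair is consistent; merging gives k ≡ 1288 (mod 2332), where 2332 = lcm(22, 212).
gcd(2332, 82) = 2 and 2 | (54 − 1288), so the pair is consistent; merging gives k ≡ 22276 (mod 95612), where 95612 = lcm(2332, 82).
The solution is unique modulo lcm(22, 212, 82) = 95612.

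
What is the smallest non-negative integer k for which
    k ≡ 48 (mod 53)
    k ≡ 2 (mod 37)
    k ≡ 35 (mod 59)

From k ≡ 48 (mod 53) write k = 48 + 53t. Substituting into k ≡ 2 (mod 37) gives 53t ≡ 28 (mod 37), and since 16⁻¹ ≡ 7 (mod 37), t ≡ 11. Hence k ≡ 48 + 53·11 = 631 (mod 1961).
From k ≡ 631 (mod 1961) write k = 631 + 1961t. Substituting into k ≡ 35 (mod 59) gives 1961t ≡ 53 (mod 59), and since 14⁻¹ ≡ 38 (mod 59), t ≡ 8. Hence k ≡ 631 + 1961·8 = 16319 (mod 115699).

16319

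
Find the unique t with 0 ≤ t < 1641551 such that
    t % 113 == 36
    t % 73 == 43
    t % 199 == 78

1369596

The moduli are pairwise coprime; N = 113·73·199 = 1641551.
N/113 = 14527; 14527 ≡ 63 (mod 113); 63·61 ≡ 1, so inverse 61.
N/73 = 22487; 22487 ≡ 3 (mod 73); 3·49 ≡ 1, so inverse 49.
N/199 = 8249; 8249 ≡ 90 (mod 199); 90·157 ≡ 1, so inverse 157.
t ≡ 36·14527·61 + 43·22487·49 + 78·8249·157 = 180298655.
180298655 mod 1641551 = 1369596.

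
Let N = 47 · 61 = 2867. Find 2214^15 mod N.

1780

Mod 47: 2214 ≡ 5; 5^15 ≡ 41 (mod 47).
Mod 61: 2214 ≡ 18; 18^15 ≡ 11 (mod 61).
Combine by CRT: x ≡ 41 (mod 47), x ≡ 11 (mod 61) ⇒ x ≡ 1780 (mod 2867).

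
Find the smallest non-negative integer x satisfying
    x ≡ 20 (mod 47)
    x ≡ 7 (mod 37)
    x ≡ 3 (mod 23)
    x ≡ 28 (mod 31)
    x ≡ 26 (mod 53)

Combine the congruences pairwise.
From x ≡ 20 (mod 47) write x = 20 + 47t. Substituting into x ≡ 7 (mod 37) gives 47t ≡ 24 (mod 37), and since 10⁻¹ ≡ 26 (mod 37), t ≡ 32. Hence x ≡ 20 + 47·32 = 1524 (mod 1739).
From x ≡ 1524 (mod 1739) write x = 1524 + 1739t. Substituting into x ≡ 3 (mod 23) gives 1739t ≡ 20 (mod 23), and since 14⁻¹ ≡ 5 (mod 23), t ≡ 8. Hence x ≡ 1524 + 1739·8 = 15436 (mod 39997).
From x ≡ 15436 (mod 39997) write x = 15436 + 39997t. Substituting into x ≡ 28 (mod 31) gives 39997t ≡ 30 (mod 31), and since 7⁻¹ ≡ 9 (mod 31), t ≡ 22. Hence x ≡ 15436 + 39997·22 = 895370 (mod 1239907).
From x ≡ 895370 (mod 1239907) write x = 895370 + 1239907t. Substituting into x ≡ 26 (mod 53) gives 1239907t ≡ 38 (mod 53), and since 25⁻¹ ≡ 17 (mod 53), t ≡ 10. Hence x ≡ 895370 + 1239907·10 = 13294440 (mod 65715071).

13294440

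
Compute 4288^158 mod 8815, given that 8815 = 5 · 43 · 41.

3629

Mod 5: 4288 ≡ 3; by Fermat, exponent reduces to 158 mod 4 = 2; 3^2 ≡ 4 (mod 5).
Mod 43: 4288 ≡ 31; by Fermat, exponent reduces to 158 mod 42 = 32; 31^32 ≡ 17 (mod 43).
Mod 41: 4288 ≡ 24; by Fermat, exponent reduces to 158 mod 40 = 38; 24^38 ≡ 21 (mod 41).
Combine by CRT: x ≡ 4 (mod 5), x ≡ 17 (mod 43), x ≡ 21 (mod 41) ⇒ x ≡ 3629 (mod 8815).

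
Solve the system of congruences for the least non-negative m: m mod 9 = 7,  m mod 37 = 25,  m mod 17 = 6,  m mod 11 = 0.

3355

From m ≡ 7 (mod 9) write m = 7 + 9t. Substituting into m ≡ 25 (mod 37) gives 9t ≡ 18 (mod 37), and since 9⁻¹ ≡ 33 (mod 37), t ≡ 2. Hence m ≡ 7 + 9·2 = 25 (mod 333).
From m ≡ 25 (mod 333) write m = 25 + 333t. Substituting into m ≡ 6 (mod 17) gives 333t ≡ 15 (mod 17), and since 10⁻¹ ≡ 12 (mod 17), t ≡ 10. Hence m ≡ 25 + 333·10 = 3355 (mod 5661).
From m ≡ 3355 (mod 5661) write m = 3355 + 5661t. Substituting into m ≡ 0 (mod 11) gives 5661t ≡ 0 (mod 11), and since 7⁻¹ ≡ 8 (mod 11), t ≡ 0. Hence m ≡ 3355 + 5661·0 = 3355 (mod 62271).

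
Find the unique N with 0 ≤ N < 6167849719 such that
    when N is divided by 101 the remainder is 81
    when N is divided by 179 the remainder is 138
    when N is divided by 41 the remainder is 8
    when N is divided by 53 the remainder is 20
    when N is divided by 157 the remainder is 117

The moduli are pairwise coprime; M = 101·179·41·53·157 = 6167849719.
M/101 = 61067819; 61067819 ≡ 88 (mod 101); 88·31 ≡ 1, so inverse 31.
M/179 = 34457261; 34457261 ≡ 119 (mod 179); 119·176 ≡ 1, so inverse 176.
M/41 = 150435359; 150435359 ≡ 4 (mod 41); 4·31 ≡ 1, so inverse 31.
M/53 = 116374523; 116374523 ≡ 38 (mod 53); 38·7 ≡ 1, so inverse 7.
M/157 = 39285667; 39285667 ≡ 28 (mod 157); 28·129 ≡ 1, so inverse 129.
N ≡ 81·61067819·31 + 138·34457261·176 + 8·150435359·31 + 20·116374523·7 + 117·39285667·129 = 1636778222960.
1636778222960 mod 6167849719 = 2298047425.

2298047425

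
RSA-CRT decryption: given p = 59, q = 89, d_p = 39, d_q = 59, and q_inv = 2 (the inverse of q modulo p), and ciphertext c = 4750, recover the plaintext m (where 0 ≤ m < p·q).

m₁ = c^(d_p) mod p: c ≡ 30 (mod 59), and 30^39 mod 59 = 14.
m₂ = c^(d_q) mod q: c ≡ 33 (mod 89), and 33^59 mod 89 = 30.
h = q_inv·(m₁ − m₂) mod p = 2·(14 − 30) mod 59 = 27.
m = m₂ + h·q = 30 + 27·89 = 2433.

2433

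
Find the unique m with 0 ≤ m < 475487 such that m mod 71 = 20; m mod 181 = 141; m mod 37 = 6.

The moduli are pairwise coprime; N = 71·181·37 = 475487.
N/71 = 6697; 6697 ≡ 23 (mod 71); 23·34 ≡ 1, so inverse 34.
N/181 = 2627; 2627 ≡ 93 (mod 181); 93·109 ≡ 1, so inverse 109.
N/37 = 12851; 12851 ≡ 12 (mod 37); 12·34 ≡ 1, so inverse 34.
m ≡ 20·6697·34 + 141·2627·109 + 6·12851·34 = 47549927.
47549927 mod 475487 = 1227.

1227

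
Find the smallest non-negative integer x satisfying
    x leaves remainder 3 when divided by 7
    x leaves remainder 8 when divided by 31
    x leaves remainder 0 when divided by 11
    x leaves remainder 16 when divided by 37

51964

The moduli are pairwise coprime; N = 7·31·11·37 = 88319.
N/7 = 12617; 12617 ≡ 3 (mod 7); 3·5 ≡ 1, so inverse 5.
N/31 = 2849; 2849 ≡ 28 (mod 31); 28·10 ≡ 1, so inverse 10.
N/11 = 8029; 8029 ≡ 10 (mod 11); 10·10 ≡ 1, so inverse 10.
N/37 = 2387; 2387 ≡ 19 (mod 37); 19·2 ≡ 1, so inverse 2.
x ≡ 3·12617·5 + 8·2849·10 + 0·8029·10 + 16·2387·2 = 493559.
493559 mod 88319 = 51964.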